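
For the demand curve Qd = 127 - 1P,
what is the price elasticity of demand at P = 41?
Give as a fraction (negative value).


dQ/dP = -1
At P = 41: Q = 127 - 1*41 = 86
E = (dQ/dP)(P/Q) = (-1)(41/86) = -41/86

-41/86


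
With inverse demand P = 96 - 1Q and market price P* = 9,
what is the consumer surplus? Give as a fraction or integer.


Maximum willingness to pay (at Q=0): P_max = 96
Quantity demanded at P* = 9:
Q* = (96 - 9)/1 = 87
CS = (1/2) * Q* * (P_max - P*)
CS = (1/2) * 87 * (96 - 9)
CS = (1/2) * 87 * 87 = 7569/2

7569/2


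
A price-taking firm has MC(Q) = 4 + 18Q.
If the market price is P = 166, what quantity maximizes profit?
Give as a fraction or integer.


In perfect competition, profit is maximized where P = MC.
166 = 4 + 18Q
162 = 18Q
Q* = 162/18 = 9

9


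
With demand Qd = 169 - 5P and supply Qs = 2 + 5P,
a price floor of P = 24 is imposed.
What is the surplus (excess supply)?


At P = 24:
Qd = 169 - 5*24 = 49
Qs = 2 + 5*24 = 122
Surplus = Qs - Qd = 122 - 49 = 73

73


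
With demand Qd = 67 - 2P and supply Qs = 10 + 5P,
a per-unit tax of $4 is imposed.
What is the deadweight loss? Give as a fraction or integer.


Pre-tax equilibrium quantity: Q* = 355/7
Post-tax equilibrium quantity: Q_tax = 45
Reduction in quantity: Q* - Q_tax = 40/7
DWL = (1/2) * tax * (Q* - Q_tax)
DWL = (1/2) * 4 * 40/7 = 80/7

80/7


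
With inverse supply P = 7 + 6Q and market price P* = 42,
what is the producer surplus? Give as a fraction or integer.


Minimum supply price (at Q=0): P_min = 7
Quantity supplied at P* = 42:
Q* = (42 - 7)/6 = 35/6
PS = (1/2) * Q* * (P* - P_min)
PS = (1/2) * 35/6 * (42 - 7)
PS = (1/2) * 35/6 * 35 = 1225/12

1225/12


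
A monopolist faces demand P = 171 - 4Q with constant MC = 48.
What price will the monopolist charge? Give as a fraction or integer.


MR = 171 - 8Q
Set MR = MC: 171 - 8Q = 48
Q* = 123/8
Substitute into demand:
P* = 171 - 4*123/8 = 219/2

219/2


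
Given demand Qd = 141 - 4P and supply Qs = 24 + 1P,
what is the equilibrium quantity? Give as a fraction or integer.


First find equilibrium price:
141 - 4P = 24 + 1P
P* = 117/5 = 117/5
Then substitute into demand:
Q* = 141 - 4 * 117/5 = 237/5

237/5


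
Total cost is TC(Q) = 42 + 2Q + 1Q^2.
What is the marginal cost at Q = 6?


MC = dTC/dQ = 2 + 2*1*Q
At Q = 6:
MC = 2 + 2*6
MC = 2 + 12 = 14

14


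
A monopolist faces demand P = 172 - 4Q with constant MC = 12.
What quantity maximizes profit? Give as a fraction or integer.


TR = P*Q = (172 - 4Q)Q = 172Q - 4Q^2
MR = dTR/dQ = 172 - 8Q
Set MR = MC:
172 - 8Q = 12
160 = 8Q
Q* = 160/8 = 20

20


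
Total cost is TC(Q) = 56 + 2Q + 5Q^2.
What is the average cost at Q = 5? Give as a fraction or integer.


TC(5) = 56 + 2*5 + 5*5^2
TC(5) = 56 + 10 + 125 = 191
AC = TC/Q = 191/5 = 191/5

191/5


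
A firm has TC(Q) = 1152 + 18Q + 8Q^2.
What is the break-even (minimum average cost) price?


AC(Q) = 1152/Q + 18 + 8Q
To minimize: dAC/dQ = -1152/Q^2 + 8 = 0
Q^2 = 1152/8 = 144
Q* = 12
Min AC = 1152/12 + 18 + 8*12
Min AC = 96 + 18 + 96 = 210

210


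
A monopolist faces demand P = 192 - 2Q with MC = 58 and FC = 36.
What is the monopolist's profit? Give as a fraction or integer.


MR = MC: 192 - 4Q = 58
Q* = 67/2
P* = 192 - 2*67/2 = 125
Profit = (P* - MC)*Q* - FC
= (125 - 58)*67/2 - 36
= 67*67/2 - 36
= 4489/2 - 36 = 4417/2

4417/2


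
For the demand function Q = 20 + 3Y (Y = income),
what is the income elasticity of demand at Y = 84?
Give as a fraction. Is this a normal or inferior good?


dQ/dY = 3
At Y = 84: Q = 20 + 3*84 = 272
Ey = (dQ/dY)(Y/Q) = 3 * 84 / 272 = 63/68
Since Ey > 0, this is a normal good.

63/68 (normal good)


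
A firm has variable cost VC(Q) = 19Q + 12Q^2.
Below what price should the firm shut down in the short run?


AVC(Q) = VC(Q)/Q = 19 + 12Q
AVC is increasing in Q, so minimum AVC is at Q -> 0+.
Min AVC = 19
The firm should shut down if P < 19.

19


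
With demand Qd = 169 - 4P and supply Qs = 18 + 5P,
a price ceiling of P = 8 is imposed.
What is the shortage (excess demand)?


At P = 8:
Qd = 169 - 4*8 = 137
Qs = 18 + 5*8 = 58
Shortage = Qd - Qs = 137 - 58 = 79

79


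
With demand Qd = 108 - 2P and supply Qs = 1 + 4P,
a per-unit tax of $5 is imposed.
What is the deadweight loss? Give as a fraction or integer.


Pre-tax equilibrium quantity: Q* = 217/3
Post-tax equilibrium quantity: Q_tax = 197/3
Reduction in quantity: Q* - Q_tax = 20/3
DWL = (1/2) * tax * (Q* - Q_tax)
DWL = (1/2) * 5 * 20/3 = 50/3

50/3


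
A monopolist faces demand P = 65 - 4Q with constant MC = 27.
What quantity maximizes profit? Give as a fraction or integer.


TR = P*Q = (65 - 4Q)Q = 65Q - 4Q^2
MR = dTR/dQ = 65 - 8Q
Set MR = MC:
65 - 8Q = 27
38 = 8Q
Q* = 38/8 = 19/4

19/4


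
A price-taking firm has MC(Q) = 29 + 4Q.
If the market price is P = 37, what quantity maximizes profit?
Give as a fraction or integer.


In perfect competition, profit is maximized where P = MC.
37 = 29 + 4Q
8 = 4Q
Q* = 8/4 = 2

2


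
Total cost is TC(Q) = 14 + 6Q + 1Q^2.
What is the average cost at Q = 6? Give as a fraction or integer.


TC(6) = 14 + 6*6 + 1*6^2
TC(6) = 14 + 36 + 36 = 86
AC = TC/Q = 86/6 = 43/3

43/3


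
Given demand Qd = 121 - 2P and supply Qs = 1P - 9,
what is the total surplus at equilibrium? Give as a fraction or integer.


Find equilibrium: 121 - 2P = 1P - 9
121 + 9 = 3P
P* = 130/3 = 130/3
Q* = 1*130/3 - 9 = 103/3
Inverse demand: P = 121/2 - Q/2, so P_max = 121/2
Inverse supply: P = 9 + Q/1, so P_min = 9
CS = (1/2) * 103/3 * (121/2 - 130/3) = 10609/36
PS = (1/2) * 103/3 * (130/3 - 9) = 10609/18
TS = CS + PS = 10609/36 + 10609/18 = 10609/12

10609/12


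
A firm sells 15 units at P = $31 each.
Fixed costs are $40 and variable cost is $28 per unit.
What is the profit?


Total Revenue = P * Q = 31 * 15 = $465
Total Cost = FC + VC*Q = 40 + 28*15 = $460
Profit = TR - TC = 465 - 460 = $5

$5


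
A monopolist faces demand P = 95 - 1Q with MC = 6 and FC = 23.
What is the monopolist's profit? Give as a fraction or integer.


MR = MC: 95 - 2Q = 6
Q* = 89/2
P* = 95 - 1*89/2 = 101/2
Profit = (P* - MC)*Q* - FC
= (101/2 - 6)*89/2 - 23
= 89/2*89/2 - 23
= 7921/4 - 23 = 7829/4

7829/4


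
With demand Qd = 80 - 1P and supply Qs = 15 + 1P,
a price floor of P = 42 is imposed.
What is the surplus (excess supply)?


At P = 42:
Qd = 80 - 1*42 = 38
Qs = 15 + 1*42 = 57
Surplus = Qs - Qd = 57 - 38 = 19

19


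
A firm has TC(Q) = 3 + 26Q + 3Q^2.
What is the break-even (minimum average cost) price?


AC(Q) = 3/Q + 26 + 3Q
To minimize: dAC/dQ = -3/Q^2 + 3 = 0
Q^2 = 3/3 = 1
Q* = 1
Min AC = 3/1 + 26 + 3*1
Min AC = 3 + 26 + 3 = 32

32


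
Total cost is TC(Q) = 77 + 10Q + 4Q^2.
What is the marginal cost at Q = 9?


MC = dTC/dQ = 10 + 2*4*Q
At Q = 9:
MC = 10 + 8*9
MC = 10 + 72 = 82

82


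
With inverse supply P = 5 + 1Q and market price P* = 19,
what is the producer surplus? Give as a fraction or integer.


Minimum supply price (at Q=0): P_min = 5
Quantity supplied at P* = 19:
Q* = (19 - 5)/1 = 14
PS = (1/2) * Q* * (P* - P_min)
PS = (1/2) * 14 * (19 - 5)
PS = (1/2) * 14 * 14 = 98

98


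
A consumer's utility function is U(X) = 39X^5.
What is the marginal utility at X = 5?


MU = dU/dX = 39*5*X^(5-1)
MU = 195*X^4
At X = 5:
MU = 195 * 5^4
MU = 195 * 625 = 121875

121875


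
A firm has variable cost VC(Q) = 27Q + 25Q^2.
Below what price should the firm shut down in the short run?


AVC(Q) = VC(Q)/Q = 27 + 25Q
AVC is increasing in Q, so minimum AVC is at Q -> 0+.
Min AVC = 27
The firm should shut down if P < 27.

27


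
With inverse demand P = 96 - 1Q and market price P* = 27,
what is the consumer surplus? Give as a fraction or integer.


Maximum willingness to pay (at Q=0): P_max = 96
Quantity demanded at P* = 27:
Q* = (96 - 27)/1 = 69
CS = (1/2) * Q* * (P_max - P*)
CS = (1/2) * 69 * (96 - 27)
CS = (1/2) * 69 * 69 = 4761/2

4761/2


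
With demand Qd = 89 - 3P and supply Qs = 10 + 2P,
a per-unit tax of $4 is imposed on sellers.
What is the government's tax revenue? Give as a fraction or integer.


With tax on sellers, new supply: Qs' = 10 + 2(P - 4)
= 2 + 2P
New equilibrium quantity:
Q_new = 184/5
Tax revenue = tax * Q_new = 4 * 184/5 = 736/5

736/5


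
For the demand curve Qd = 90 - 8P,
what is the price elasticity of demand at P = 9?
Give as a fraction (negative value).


dQ/dP = -8
At P = 9: Q = 90 - 8*9 = 18
E = (dQ/dP)(P/Q) = (-8)(9/18) = -4

-4


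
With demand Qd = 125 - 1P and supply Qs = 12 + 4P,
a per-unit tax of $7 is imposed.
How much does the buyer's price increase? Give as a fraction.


With a per-unit tax, the buyer's price increase depends on relative slopes.
Supply slope: d = 4, Demand slope: b = 1
Buyer's price increase = d * tax / (b + d)
= 4 * 7 / (1 + 4)
= 28 / 5 = 28/5

28/5


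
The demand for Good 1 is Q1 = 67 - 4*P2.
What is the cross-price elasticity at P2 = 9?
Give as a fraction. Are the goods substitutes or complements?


dQ1/dP2 = -4
At P2 = 9: Q1 = 67 - 4*9 = 31
Exy = (dQ1/dP2)(P2/Q1) = -4 * 9 / 31 = -36/31
Since Exy < 0, the goods are complements.

-36/31 (complements)


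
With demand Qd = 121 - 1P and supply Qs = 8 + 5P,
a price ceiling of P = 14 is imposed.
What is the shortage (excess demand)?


At P = 14:
Qd = 121 - 1*14 = 107
Qs = 8 + 5*14 = 78
Shortage = Qd - Qs = 107 - 78 = 29

29


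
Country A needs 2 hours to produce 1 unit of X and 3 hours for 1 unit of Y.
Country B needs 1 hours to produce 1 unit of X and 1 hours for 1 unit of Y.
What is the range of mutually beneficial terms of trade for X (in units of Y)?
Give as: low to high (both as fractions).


Opportunity cost of X for Country A = hours_X / hours_Y = 2/3 = 2/3 units of Y
Opportunity cost of X for Country B = hours_X / hours_Y = 1/1 = 1 units of Y
Terms of trade must be between the two opportunity costs.
Range: 2/3 to 1

2/3 to 1


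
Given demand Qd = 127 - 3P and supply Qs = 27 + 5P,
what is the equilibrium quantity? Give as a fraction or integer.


First find equilibrium price:
127 - 3P = 27 + 5P
P* = 100/8 = 25/2
Then substitute into demand:
Q* = 127 - 3 * 25/2 = 179/2

179/2


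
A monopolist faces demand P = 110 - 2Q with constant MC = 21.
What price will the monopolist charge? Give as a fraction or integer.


MR = 110 - 4Q
Set MR = MC: 110 - 4Q = 21
Q* = 89/4
Substitute into demand:
P* = 110 - 2*89/4 = 131/2

131/2


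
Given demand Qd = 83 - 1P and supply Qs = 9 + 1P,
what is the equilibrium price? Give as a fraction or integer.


At equilibrium, Qd = Qs.
83 - 1P = 9 + 1P
83 - 9 = 1P + 1P
74 = 2P
P* = 74/2 = 37

37


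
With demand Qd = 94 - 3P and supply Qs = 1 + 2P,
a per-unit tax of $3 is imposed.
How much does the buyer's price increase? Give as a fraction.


With a per-unit tax, the buyer's price increase depends on relative slopes.
Supply slope: d = 2, Demand slope: b = 3
Buyer's price increase = d * tax / (b + d)
= 2 * 3 / (3 + 2)
= 6 / 5 = 6/5

6/5


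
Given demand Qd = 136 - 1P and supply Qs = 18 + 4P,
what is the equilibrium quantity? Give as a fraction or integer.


First find equilibrium price:
136 - 1P = 18 + 4P
P* = 118/5 = 118/5
Then substitute into demand:
Q* = 136 - 1 * 118/5 = 562/5

562/5


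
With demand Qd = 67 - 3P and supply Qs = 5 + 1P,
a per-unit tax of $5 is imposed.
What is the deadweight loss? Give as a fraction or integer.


Pre-tax equilibrium quantity: Q* = 41/2
Post-tax equilibrium quantity: Q_tax = 67/4
Reduction in quantity: Q* - Q_tax = 15/4
DWL = (1/2) * tax * (Q* - Q_tax)
DWL = (1/2) * 5 * 15/4 = 75/8

75/8


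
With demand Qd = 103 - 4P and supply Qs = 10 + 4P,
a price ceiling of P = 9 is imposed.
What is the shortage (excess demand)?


At P = 9:
Qd = 103 - 4*9 = 67
Qs = 10 + 4*9 = 46
Shortage = Qd - Qs = 67 - 46 = 21

21


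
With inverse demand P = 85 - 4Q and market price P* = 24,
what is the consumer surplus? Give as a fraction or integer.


Maximum willingness to pay (at Q=0): P_max = 85
Quantity demanded at P* = 24:
Q* = (85 - 24)/4 = 61/4
CS = (1/2) * Q* * (P_max - P*)
CS = (1/2) * 61/4 * (85 - 24)
CS = (1/2) * 61/4 * 61 = 3721/8

3721/8


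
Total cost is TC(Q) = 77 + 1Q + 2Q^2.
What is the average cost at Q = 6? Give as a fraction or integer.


TC(6) = 77 + 1*6 + 2*6^2
TC(6) = 77 + 6 + 72 = 155
AC = TC/Q = 155/6 = 155/6

155/6


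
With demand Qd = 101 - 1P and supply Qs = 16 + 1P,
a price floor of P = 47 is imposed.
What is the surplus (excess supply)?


At P = 47:
Qd = 101 - 1*47 = 54
Qs = 16 + 1*47 = 63
Surplus = Qs - Qd = 63 - 54 = 9

9


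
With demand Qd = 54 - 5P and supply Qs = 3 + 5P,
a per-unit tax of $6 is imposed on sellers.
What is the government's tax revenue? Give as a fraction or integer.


With tax on sellers, new supply: Qs' = 3 + 5(P - 6)
= 5P - 27
New equilibrium quantity:
Q_new = 27/2
Tax revenue = tax * Q_new = 6 * 27/2 = 81

81


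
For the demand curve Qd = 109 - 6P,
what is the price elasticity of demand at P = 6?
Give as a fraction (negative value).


dQ/dP = -6
At P = 6: Q = 109 - 6*6 = 73
E = (dQ/dP)(P/Q) = (-6)(6/73) = -36/73

-36/73


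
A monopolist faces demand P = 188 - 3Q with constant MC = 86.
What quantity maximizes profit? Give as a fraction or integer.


TR = P*Q = (188 - 3Q)Q = 188Q - 3Q^2
MR = dTR/dQ = 188 - 6Q
Set MR = MC:
188 - 6Q = 86
102 = 6Q
Q* = 102/6 = 17

17


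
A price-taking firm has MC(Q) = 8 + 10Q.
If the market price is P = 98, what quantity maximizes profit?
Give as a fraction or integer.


In perfect competition, profit is maximized where P = MC.
98 = 8 + 10Q
90 = 10Q
Q* = 90/10 = 9

9


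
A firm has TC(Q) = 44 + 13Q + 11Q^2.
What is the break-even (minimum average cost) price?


AC(Q) = 44/Q + 13 + 11Q
To minimize: dAC/dQ = -44/Q^2 + 11 = 0
Q^2 = 44/11 = 4
Q* = 2
Min AC = 44/2 + 13 + 11*2
Min AC = 22 + 13 + 22 = 57

57


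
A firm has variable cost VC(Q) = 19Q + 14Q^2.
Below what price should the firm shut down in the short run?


AVC(Q) = VC(Q)/Q = 19 + 14Q
AVC is increasing in Q, so minimum AVC is at Q -> 0+.
Min AVC = 19
The firm should shut down if P < 19.

19


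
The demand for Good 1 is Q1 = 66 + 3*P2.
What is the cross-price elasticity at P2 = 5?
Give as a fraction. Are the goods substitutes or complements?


dQ1/dP2 = 3
At P2 = 5: Q1 = 66 + 3*5 = 81
Exy = (dQ1/dP2)(P2/Q1) = 3 * 5 / 81 = 5/27
Since Exy > 0, the goods are substitutes.

5/27 (substitutes)


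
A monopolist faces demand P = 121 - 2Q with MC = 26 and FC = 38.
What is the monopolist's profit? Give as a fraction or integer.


MR = MC: 121 - 4Q = 26
Q* = 95/4
P* = 121 - 2*95/4 = 147/2
Profit = (P* - MC)*Q* - FC
= (147/2 - 26)*95/4 - 38
= 95/2*95/4 - 38
= 9025/8 - 38 = 8721/8

8721/8


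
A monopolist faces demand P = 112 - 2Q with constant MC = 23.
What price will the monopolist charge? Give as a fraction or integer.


MR = 112 - 4Q
Set MR = MC: 112 - 4Q = 23
Q* = 89/4
Substitute into demand:
P* = 112 - 2*89/4 = 135/2

135/2


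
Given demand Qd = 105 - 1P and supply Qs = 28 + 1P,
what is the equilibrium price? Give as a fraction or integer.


At equilibrium, Qd = Qs.
105 - 1P = 28 + 1P
105 - 28 = 1P + 1P
77 = 2P
P* = 77/2 = 77/2

77/2


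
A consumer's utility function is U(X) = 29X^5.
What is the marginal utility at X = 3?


MU = dU/dX = 29*5*X^(5-1)
MU = 145*X^4
At X = 3:
MU = 145 * 3^4
MU = 145 * 81 = 11745

11745


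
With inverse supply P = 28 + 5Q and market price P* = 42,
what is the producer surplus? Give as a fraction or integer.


Minimum supply price (at Q=0): P_min = 28
Quantity supplied at P* = 42:
Q* = (42 - 28)/5 = 14/5
PS = (1/2) * Q* * (P* - P_min)
PS = (1/2) * 14/5 * (42 - 28)
PS = (1/2) * 14/5 * 14 = 98/5

98/5


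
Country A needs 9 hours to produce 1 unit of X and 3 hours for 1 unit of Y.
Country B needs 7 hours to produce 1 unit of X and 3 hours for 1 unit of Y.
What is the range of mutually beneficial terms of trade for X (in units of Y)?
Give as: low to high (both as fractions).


Opportunity cost of X for Country A = hours_X / hours_Y = 9/3 = 3 units of Y
Opportunity cost of X for Country B = hours_X / hours_Y = 7/3 = 7/3 units of Y
Terms of trade must be between the two opportunity costs.
Range: 7/3 to 3

7/3 to 3


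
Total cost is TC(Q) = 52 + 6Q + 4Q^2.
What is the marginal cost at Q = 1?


MC = dTC/dQ = 6 + 2*4*Q
At Q = 1:
MC = 6 + 8*1
MC = 6 + 8 = 14

14


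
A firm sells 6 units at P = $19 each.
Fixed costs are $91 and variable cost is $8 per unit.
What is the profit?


Total Revenue = P * Q = 19 * 6 = $114
Total Cost = FC + VC*Q = 91 + 8*6 = $139
Profit = TR - TC = 114 - 139 = $-25

$-25


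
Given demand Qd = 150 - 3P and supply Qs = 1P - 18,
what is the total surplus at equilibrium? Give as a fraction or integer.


Find equilibrium: 150 - 3P = 1P - 18
150 + 18 = 4P
P* = 168/4 = 42
Q* = 1*42 - 18 = 24
Inverse demand: P = 50 - Q/3, so P_max = 50
Inverse supply: P = 18 + Q/1, so P_min = 18
CS = (1/2) * 24 * (50 - 42) = 96
PS = (1/2) * 24 * (42 - 18) = 288
TS = CS + PS = 96 + 288 = 384

384


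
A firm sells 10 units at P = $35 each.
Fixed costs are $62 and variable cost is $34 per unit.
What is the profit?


Total Revenue = P * Q = 35 * 10 = $350
Total Cost = FC + VC*Q = 62 + 34*10 = $402
Profit = TR - TC = 350 - 402 = $-52

$-52


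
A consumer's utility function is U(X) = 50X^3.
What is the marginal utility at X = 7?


MU = dU/dX = 50*3*X^(3-1)
MU = 150*X^2
At X = 7:
MU = 150 * 7^2
MU = 150 * 49 = 7350

7350


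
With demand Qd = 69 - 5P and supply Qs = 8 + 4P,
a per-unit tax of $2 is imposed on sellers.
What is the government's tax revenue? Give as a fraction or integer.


With tax on sellers, new supply: Qs' = 8 + 4(P - 2)
= 0 + 4P
New equilibrium quantity:
Q_new = 92/3
Tax revenue = tax * Q_new = 2 * 92/3 = 184/3

184/3


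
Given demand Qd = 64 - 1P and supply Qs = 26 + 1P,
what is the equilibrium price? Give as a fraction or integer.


At equilibrium, Qd = Qs.
64 - 1P = 26 + 1P
64 - 26 = 1P + 1P
38 = 2P
P* = 38/2 = 19

19


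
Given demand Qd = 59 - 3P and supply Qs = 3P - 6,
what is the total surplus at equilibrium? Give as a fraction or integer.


Find equilibrium: 59 - 3P = 3P - 6
59 + 6 = 6P
P* = 65/6 = 65/6
Q* = 3*65/6 - 6 = 53/2
Inverse demand: P = 59/3 - Q/3, so P_max = 59/3
Inverse supply: P = 2 + Q/3, so P_min = 2
CS = (1/2) * 53/2 * (59/3 - 65/6) = 2809/24
PS = (1/2) * 53/2 * (65/6 - 2) = 2809/24
TS = CS + PS = 2809/24 + 2809/24 = 2809/12

2809/12


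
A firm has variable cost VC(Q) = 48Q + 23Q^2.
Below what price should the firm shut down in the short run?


AVC(Q) = VC(Q)/Q = 48 + 23Q
AVC is increasing in Q, so minimum AVC is at Q -> 0+.
Min AVC = 48
The firm should shut down if P < 48.

48


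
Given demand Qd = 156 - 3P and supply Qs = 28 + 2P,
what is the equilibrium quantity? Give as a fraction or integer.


First find equilibrium price:
156 - 3P = 28 + 2P
P* = 128/5 = 128/5
Then substitute into demand:
Q* = 156 - 3 * 128/5 = 396/5

396/5


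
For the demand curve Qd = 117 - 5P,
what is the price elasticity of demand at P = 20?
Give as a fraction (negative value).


dQ/dP = -5
At P = 20: Q = 117 - 5*20 = 17
E = (dQ/dP)(P/Q) = (-5)(20/17) = -100/17

-100/17


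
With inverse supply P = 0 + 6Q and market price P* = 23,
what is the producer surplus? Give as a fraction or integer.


Minimum supply price (at Q=0): P_min = 0
Quantity supplied at P* = 23:
Q* = (23 - 0)/6 = 23/6
PS = (1/2) * Q* * (P* - P_min)
PS = (1/2) * 23/6 * (23 - 0)
PS = (1/2) * 23/6 * 23 = 529/12

529/12


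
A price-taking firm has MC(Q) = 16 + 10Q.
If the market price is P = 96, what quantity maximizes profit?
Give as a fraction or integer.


In perfect competition, profit is maximized where P = MC.
96 = 16 + 10Q
80 = 10Q
Q* = 80/10 = 8

8


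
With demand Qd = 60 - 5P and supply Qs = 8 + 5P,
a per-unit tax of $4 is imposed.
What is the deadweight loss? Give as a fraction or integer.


Pre-tax equilibrium quantity: Q* = 34
Post-tax equilibrium quantity: Q_tax = 24
Reduction in quantity: Q* - Q_tax = 10
DWL = (1/2) * tax * (Q* - Q_tax)
DWL = (1/2) * 4 * 10 = 20

20


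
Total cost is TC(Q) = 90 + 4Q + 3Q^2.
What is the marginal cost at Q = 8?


MC = dTC/dQ = 4 + 2*3*Q
At Q = 8:
MC = 4 + 6*8
MC = 4 + 48 = 52

52


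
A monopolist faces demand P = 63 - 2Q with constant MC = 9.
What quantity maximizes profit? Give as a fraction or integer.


TR = P*Q = (63 - 2Q)Q = 63Q - 2Q^2
MR = dTR/dQ = 63 - 4Q
Set MR = MC:
63 - 4Q = 9
54 = 4Q
Q* = 54/4 = 27/2

27/2


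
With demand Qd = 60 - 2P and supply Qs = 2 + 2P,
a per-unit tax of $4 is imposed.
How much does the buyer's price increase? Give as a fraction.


With a per-unit tax, the buyer's price increase depends on relative slopes.
Supply slope: d = 2, Demand slope: b = 2
Buyer's price increase = d * tax / (b + d)
= 2 * 4 / (2 + 2)
= 8 / 4 = 2

2


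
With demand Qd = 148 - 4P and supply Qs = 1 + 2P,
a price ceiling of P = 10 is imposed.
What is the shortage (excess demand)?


At P = 10:
Qd = 148 - 4*10 = 108
Qs = 1 + 2*10 = 21
Shortage = Qd - Qs = 108 - 21 = 87

87


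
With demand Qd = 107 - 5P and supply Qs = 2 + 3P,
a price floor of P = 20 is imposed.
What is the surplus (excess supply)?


At P = 20:
Qd = 107 - 5*20 = 7
Qs = 2 + 3*20 = 62
Surplus = Qs - Qd = 62 - 7 = 55

55


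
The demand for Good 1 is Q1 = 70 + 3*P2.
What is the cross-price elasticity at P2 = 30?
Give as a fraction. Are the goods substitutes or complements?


dQ1/dP2 = 3
At P2 = 30: Q1 = 70 + 3*30 = 160
Exy = (dQ1/dP2)(P2/Q1) = 3 * 30 / 160 = 9/16
Since Exy > 0, the goods are substitutes.

9/16 (substitutes)


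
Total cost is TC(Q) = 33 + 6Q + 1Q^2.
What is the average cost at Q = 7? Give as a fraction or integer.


TC(7) = 33 + 6*7 + 1*7^2
TC(7) = 33 + 42 + 49 = 124
AC = TC/Q = 124/7 = 124/7

124/7


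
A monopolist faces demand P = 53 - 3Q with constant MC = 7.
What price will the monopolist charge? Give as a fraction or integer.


MR = 53 - 6Q
Set MR = MC: 53 - 6Q = 7
Q* = 23/3
Substitute into demand:
P* = 53 - 3*23/3 = 30

30


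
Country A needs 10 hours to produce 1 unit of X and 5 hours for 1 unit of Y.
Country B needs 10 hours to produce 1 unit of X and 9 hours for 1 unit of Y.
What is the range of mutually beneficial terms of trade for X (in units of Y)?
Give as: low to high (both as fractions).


Opportunity cost of X for Country A = hours_X / hours_Y = 10/5 = 2 units of Y
Opportunity cost of X for Country B = hours_X / hours_Y = 10/9 = 10/9 units of Y
Terms of trade must be between the two opportunity costs.
Range: 10/9 to 2

10/9 to 2


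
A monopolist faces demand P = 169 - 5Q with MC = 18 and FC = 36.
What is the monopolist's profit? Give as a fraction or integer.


MR = MC: 169 - 10Q = 18
Q* = 151/10
P* = 169 - 5*151/10 = 187/2
Profit = (P* - MC)*Q* - FC
= (187/2 - 18)*151/10 - 36
= 151/2*151/10 - 36
= 22801/20 - 36 = 22081/20

22081/20


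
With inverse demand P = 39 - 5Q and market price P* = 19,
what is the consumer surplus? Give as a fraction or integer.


Maximum willingness to pay (at Q=0): P_max = 39
Quantity demanded at P* = 19:
Q* = (39 - 19)/5 = 4
CS = (1/2) * Q* * (P_max - P*)
CS = (1/2) * 4 * (39 - 19)
CS = (1/2) * 4 * 20 = 40

40


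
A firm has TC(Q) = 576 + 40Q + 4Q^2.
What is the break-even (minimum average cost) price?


AC(Q) = 576/Q + 40 + 4Q
To minimize: dAC/dQ = -576/Q^2 + 4 = 0
Q^2 = 576/4 = 144
Q* = 12
Min AC = 576/12 + 40 + 4*12
Min AC = 48 + 40 + 48 = 136

136


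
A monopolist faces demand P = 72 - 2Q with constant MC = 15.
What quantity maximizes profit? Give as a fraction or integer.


TR = P*Q = (72 - 2Q)Q = 72Q - 2Q^2
MR = dTR/dQ = 72 - 4Q
Set MR = MC:
72 - 4Q = 15
57 = 4Q
Q* = 57/4 = 57/4

57/4


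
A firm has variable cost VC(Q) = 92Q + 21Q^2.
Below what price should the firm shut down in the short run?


AVC(Q) = VC(Q)/Q = 92 + 21Q
AVC is increasing in Q, so minimum AVC is at Q -> 0+.
Min AVC = 92
The firm should shut down if P < 92.

92


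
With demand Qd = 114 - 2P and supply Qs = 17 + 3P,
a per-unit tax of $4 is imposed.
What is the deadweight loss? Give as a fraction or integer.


Pre-tax equilibrium quantity: Q* = 376/5
Post-tax equilibrium quantity: Q_tax = 352/5
Reduction in quantity: Q* - Q_tax = 24/5
DWL = (1/2) * tax * (Q* - Q_tax)
DWL = (1/2) * 4 * 24/5 = 48/5

48/5


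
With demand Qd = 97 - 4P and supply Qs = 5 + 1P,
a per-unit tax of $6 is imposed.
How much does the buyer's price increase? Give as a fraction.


With a per-unit tax, the buyer's price increase depends on relative slopes.
Supply slope: d = 1, Demand slope: b = 4
Buyer's price increase = d * tax / (b + d)
= 1 * 6 / (4 + 1)
= 6 / 5 = 6/5

6/5


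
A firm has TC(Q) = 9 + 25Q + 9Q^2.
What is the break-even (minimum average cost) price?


AC(Q) = 9/Q + 25 + 9Q
To minimize: dAC/dQ = -9/Q^2 + 9 = 0
Q^2 = 9/9 = 1
Q* = 1
Min AC = 9/1 + 25 + 9*1
Min AC = 9 + 25 + 9 = 43

43


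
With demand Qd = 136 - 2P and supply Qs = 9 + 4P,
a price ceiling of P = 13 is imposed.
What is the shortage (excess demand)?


At P = 13:
Qd = 136 - 2*13 = 110
Qs = 9 + 4*13 = 61
Shortage = Qd - Qs = 110 - 61 = 49

49


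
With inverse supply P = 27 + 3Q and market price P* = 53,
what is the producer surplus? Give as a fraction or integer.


Minimum supply price (at Q=0): P_min = 27
Quantity supplied at P* = 53:
Q* = (53 - 27)/3 = 26/3
PS = (1/2) * Q* * (P* - P_min)
PS = (1/2) * 26/3 * (53 - 27)
PS = (1/2) * 26/3 * 26 = 338/3

338/3


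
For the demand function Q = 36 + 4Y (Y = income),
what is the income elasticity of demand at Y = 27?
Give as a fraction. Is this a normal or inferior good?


dQ/dY = 4
At Y = 27: Q = 36 + 4*27 = 144
Ey = (dQ/dY)(Y/Q) = 4 * 27 / 144 = 3/4
Since Ey > 0, this is a normal good.

3/4 (normal good)


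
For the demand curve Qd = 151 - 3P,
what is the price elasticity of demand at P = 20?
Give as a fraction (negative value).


dQ/dP = -3
At P = 20: Q = 151 - 3*20 = 91
E = (dQ/dP)(P/Q) = (-3)(20/91) = -60/91

-60/91


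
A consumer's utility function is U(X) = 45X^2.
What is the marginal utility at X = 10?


MU = dU/dX = 45*2*X^(2-1)
MU = 90*X^1
At X = 10:
MU = 90 * 10^1
MU = 90 * 10 = 900

900


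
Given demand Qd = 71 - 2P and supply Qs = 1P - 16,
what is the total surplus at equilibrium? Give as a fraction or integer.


Find equilibrium: 71 - 2P = 1P - 16
71 + 16 = 3P
P* = 87/3 = 29
Q* = 1*29 - 16 = 13
Inverse demand: P = 71/2 - Q/2, so P_max = 71/2
Inverse supply: P = 16 + Q/1, so P_min = 16
CS = (1/2) * 13 * (71/2 - 29) = 169/4
PS = (1/2) * 13 * (29 - 16) = 169/2
TS = CS + PS = 169/4 + 169/2 = 507/4

507/4


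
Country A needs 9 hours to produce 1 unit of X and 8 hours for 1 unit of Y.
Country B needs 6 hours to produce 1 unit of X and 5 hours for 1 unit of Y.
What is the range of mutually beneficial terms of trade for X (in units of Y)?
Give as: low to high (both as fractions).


Opportunity cost of X for Country A = hours_X / hours_Y = 9/8 = 9/8 units of Y
Opportunity cost of X for Country B = hours_X / hours_Y = 6/5 = 6/5 units of Y
Terms of trade must be between the two opportunity costs.
Range: 9/8 to 6/5

9/8 to 6/5


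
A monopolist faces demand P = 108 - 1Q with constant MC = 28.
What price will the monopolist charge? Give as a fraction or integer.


MR = 108 - 2Q
Set MR = MC: 108 - 2Q = 28
Q* = 40
Substitute into demand:
P* = 108 - 1*40 = 68

68


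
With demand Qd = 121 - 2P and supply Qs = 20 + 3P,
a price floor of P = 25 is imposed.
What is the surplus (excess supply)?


At P = 25:
Qd = 121 - 2*25 = 71
Qs = 20 + 3*25 = 95
Surplus = Qs - Qd = 95 - 71 = 24

24


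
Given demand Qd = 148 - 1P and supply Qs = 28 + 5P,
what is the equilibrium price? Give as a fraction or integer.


At equilibrium, Qd = Qs.
148 - 1P = 28 + 5P
148 - 28 = 1P + 5P
120 = 6P
P* = 120/6 = 20

20


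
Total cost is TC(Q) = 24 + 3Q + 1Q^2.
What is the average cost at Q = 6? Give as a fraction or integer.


TC(6) = 24 + 3*6 + 1*6^2
TC(6) = 24 + 18 + 36 = 78
AC = TC/Q = 78/6 = 13

13


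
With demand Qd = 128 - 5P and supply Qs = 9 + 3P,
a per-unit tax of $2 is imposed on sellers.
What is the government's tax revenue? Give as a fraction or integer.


With tax on sellers, new supply: Qs' = 9 + 3(P - 2)
= 3 + 3P
New equilibrium quantity:
Q_new = 399/8
Tax revenue = tax * Q_new = 2 * 399/8 = 399/4

399/4


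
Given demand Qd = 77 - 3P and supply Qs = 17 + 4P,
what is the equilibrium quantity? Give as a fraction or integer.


First find equilibrium price:
77 - 3P = 17 + 4P
P* = 60/7 = 60/7
Then substitute into demand:
Q* = 77 - 3 * 60/7 = 359/7

359/7


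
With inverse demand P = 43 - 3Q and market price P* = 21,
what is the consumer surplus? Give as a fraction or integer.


Maximum willingness to pay (at Q=0): P_max = 43
Quantity demanded at P* = 21:
Q* = (43 - 21)/3 = 22/3
CS = (1/2) * Q* * (P_max - P*)
CS = (1/2) * 22/3 * (43 - 21)
CS = (1/2) * 22/3 * 22 = 242/3

242/3


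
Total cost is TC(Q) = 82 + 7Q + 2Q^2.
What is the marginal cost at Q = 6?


MC = dTC/dQ = 7 + 2*2*Q
At Q = 6:
MC = 7 + 4*6
MC = 7 + 24 = 31

31


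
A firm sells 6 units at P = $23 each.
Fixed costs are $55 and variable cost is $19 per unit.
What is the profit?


Total Revenue = P * Q = 23 * 6 = $138
Total Cost = FC + VC*Q = 55 + 19*6 = $169
Profit = TR - TC = 138 - 169 = $-31

$-31


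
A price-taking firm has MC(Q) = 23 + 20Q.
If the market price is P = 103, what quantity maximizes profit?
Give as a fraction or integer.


In perfect competition, profit is maximized where P = MC.
103 = 23 + 20Q
80 = 20Q
Q* = 80/20 = 4

4


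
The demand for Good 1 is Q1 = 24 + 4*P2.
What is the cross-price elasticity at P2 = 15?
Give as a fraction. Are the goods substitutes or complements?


dQ1/dP2 = 4
At P2 = 15: Q1 = 24 + 4*15 = 84
Exy = (dQ1/dP2)(P2/Q1) = 4 * 15 / 84 = 5/7
Since Exy > 0, the goods are substitutes.

5/7 (substitutes)


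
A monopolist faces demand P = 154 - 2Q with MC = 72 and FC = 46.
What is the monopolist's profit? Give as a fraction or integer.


MR = MC: 154 - 4Q = 72
Q* = 41/2
P* = 154 - 2*41/2 = 113
Profit = (P* - MC)*Q* - FC
= (113 - 72)*41/2 - 46
= 41*41/2 - 46
= 1681/2 - 46 = 1589/2

1589/2


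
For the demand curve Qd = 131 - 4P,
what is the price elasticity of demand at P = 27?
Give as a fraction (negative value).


dQ/dP = -4
At P = 27: Q = 131 - 4*27 = 23
E = (dQ/dP)(P/Q) = (-4)(27/23) = -108/23

-108/23


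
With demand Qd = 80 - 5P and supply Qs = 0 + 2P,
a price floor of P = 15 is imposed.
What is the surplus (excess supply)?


At P = 15:
Qd = 80 - 5*15 = 5
Qs = 0 + 2*15 = 30
Surplus = Qs - Qd = 30 - 5 = 25

25


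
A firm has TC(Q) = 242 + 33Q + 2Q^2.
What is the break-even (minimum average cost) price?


AC(Q) = 242/Q + 33 + 2Q
To minimize: dAC/dQ = -242/Q^2 + 2 = 0
Q^2 = 242/2 = 121
Q* = 11
Min AC = 242/11 + 33 + 2*11
Min AC = 22 + 33 + 22 = 77

77


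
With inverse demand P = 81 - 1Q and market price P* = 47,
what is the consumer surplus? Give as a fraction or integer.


Maximum willingness to pay (at Q=0): P_max = 81
Quantity demanded at P* = 47:
Q* = (81 - 47)/1 = 34
CS = (1/2) * Q* * (P_max - P*)
CS = (1/2) * 34 * (81 - 47)
CS = (1/2) * 34 * 34 = 578

578


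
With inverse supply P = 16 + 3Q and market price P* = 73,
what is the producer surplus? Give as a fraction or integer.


Minimum supply price (at Q=0): P_min = 16
Quantity supplied at P* = 73:
Q* = (73 - 16)/3 = 19
PS = (1/2) * Q* * (P* - P_min)
PS = (1/2) * 19 * (73 - 16)
PS = (1/2) * 19 * 57 = 1083/2

1083/2


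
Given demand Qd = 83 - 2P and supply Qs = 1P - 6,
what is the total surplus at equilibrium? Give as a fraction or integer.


Find equilibrium: 83 - 2P = 1P - 6
83 + 6 = 3P
P* = 89/3 = 89/3
Q* = 1*89/3 - 6 = 71/3
Inverse demand: P = 83/2 - Q/2, so P_max = 83/2
Inverse supply: P = 6 + Q/1, so P_min = 6
CS = (1/2) * 71/3 * (83/2 - 89/3) = 5041/36
PS = (1/2) * 71/3 * (89/3 - 6) = 5041/18
TS = CS + PS = 5041/36 + 5041/18 = 5041/12

5041/12


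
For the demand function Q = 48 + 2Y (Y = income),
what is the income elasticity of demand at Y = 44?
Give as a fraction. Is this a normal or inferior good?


dQ/dY = 2
At Y = 44: Q = 48 + 2*44 = 136
Ey = (dQ/dY)(Y/Q) = 2 * 44 / 136 = 11/17
Since Ey > 0, this is a normal good.

11/17 (normal good)


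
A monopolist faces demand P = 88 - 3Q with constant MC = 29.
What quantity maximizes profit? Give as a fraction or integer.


TR = P*Q = (88 - 3Q)Q = 88Q - 3Q^2
MR = dTR/dQ = 88 - 6Q
Set MR = MC:
88 - 6Q = 29
59 = 6Q
Q* = 59/6 = 59/6

59/6


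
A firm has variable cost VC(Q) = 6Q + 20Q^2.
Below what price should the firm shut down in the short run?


AVC(Q) = VC(Q)/Q = 6 + 20Q
AVC is increasing in Q, so minimum AVC is at Q -> 0+.
Min AVC = 6
The firm should shut down if P < 6.

6


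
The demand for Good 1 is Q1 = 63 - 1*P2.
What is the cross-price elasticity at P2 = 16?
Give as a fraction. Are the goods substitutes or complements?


dQ1/dP2 = -1
At P2 = 16: Q1 = 63 - 1*16 = 47
Exy = (dQ1/dP2)(P2/Q1) = -1 * 16 / 47 = -16/47
Since Exy < 0, the goods are complements.

-16/47 (complements)


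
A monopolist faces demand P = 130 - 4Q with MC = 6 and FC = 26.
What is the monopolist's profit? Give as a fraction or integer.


MR = MC: 130 - 8Q = 6
Q* = 31/2
P* = 130 - 4*31/2 = 68
Profit = (P* - MC)*Q* - FC
= (68 - 6)*31/2 - 26
= 62*31/2 - 26
= 961 - 26 = 935

935


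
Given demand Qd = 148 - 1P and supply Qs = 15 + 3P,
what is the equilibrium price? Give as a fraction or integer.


At equilibrium, Qd = Qs.
148 - 1P = 15 + 3P
148 - 15 = 1P + 3P
133 = 4P
P* = 133/4 = 133/4

133/4


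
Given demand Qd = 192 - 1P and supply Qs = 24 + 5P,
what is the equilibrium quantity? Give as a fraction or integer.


First find equilibrium price:
192 - 1P = 24 + 5P
P* = 168/6 = 28
Then substitute into demand:
Q* = 192 - 1 * 28 = 164

164


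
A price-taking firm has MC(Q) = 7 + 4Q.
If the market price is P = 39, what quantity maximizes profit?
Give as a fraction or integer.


In perfect competition, profit is maximized where P = MC.
39 = 7 + 4Q
32 = 4Q
Q* = 32/4 = 8

8


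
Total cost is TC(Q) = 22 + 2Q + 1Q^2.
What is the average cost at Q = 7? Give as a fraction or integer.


TC(7) = 22 + 2*7 + 1*7^2
TC(7) = 22 + 14 + 49 = 85
AC = TC/Q = 85/7 = 85/7

85/7


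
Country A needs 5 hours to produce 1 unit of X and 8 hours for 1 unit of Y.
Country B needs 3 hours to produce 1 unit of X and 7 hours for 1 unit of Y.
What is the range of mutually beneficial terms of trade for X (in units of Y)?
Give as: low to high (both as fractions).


Opportunity cost of X for Country A = hours_X / hours_Y = 5/8 = 5/8 units of Y
Opportunity cost of X for Country B = hours_X / hours_Y = 3/7 = 3/7 units of Y
Terms of trade must be between the two opportunity costs.
Range: 3/7 to 5/8

3/7 to 5/8


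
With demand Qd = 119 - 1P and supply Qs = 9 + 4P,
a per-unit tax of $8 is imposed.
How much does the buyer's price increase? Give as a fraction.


With a per-unit tax, the buyer's price increase depends on relative slopes.
Supply slope: d = 4, Demand slope: b = 1
Buyer's price increase = d * tax / (b + d)
= 4 * 8 / (1 + 4)
= 32 / 5 = 32/5

32/5


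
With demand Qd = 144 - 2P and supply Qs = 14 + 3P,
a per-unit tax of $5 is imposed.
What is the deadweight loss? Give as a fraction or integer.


Pre-tax equilibrium quantity: Q* = 92
Post-tax equilibrium quantity: Q_tax = 86
Reduction in quantity: Q* - Q_tax = 6
DWL = (1/2) * tax * (Q* - Q_tax)
DWL = (1/2) * 5 * 6 = 15

15


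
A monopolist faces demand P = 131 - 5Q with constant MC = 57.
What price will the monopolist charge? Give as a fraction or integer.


MR = 131 - 10Q
Set MR = MC: 131 - 10Q = 57
Q* = 37/5
Substitute into demand:
P* = 131 - 5*37/5 = 94

94


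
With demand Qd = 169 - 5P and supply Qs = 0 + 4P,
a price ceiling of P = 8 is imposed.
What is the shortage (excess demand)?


At P = 8:
Qd = 169 - 5*8 = 129
Qs = 0 + 4*8 = 32
Shortage = Qd - Qs = 129 - 32 = 97

97


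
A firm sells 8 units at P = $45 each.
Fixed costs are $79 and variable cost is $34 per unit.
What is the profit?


Total Revenue = P * Q = 45 * 8 = $360
Total Cost = FC + VC*Q = 79 + 34*8 = $351
Profit = TR - TC = 360 - 351 = $9

$9


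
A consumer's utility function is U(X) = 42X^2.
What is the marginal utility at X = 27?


MU = dU/dX = 42*2*X^(2-1)
MU = 84*X^1
At X = 27:
MU = 84 * 27^1
MU = 84 * 27 = 2268

2268


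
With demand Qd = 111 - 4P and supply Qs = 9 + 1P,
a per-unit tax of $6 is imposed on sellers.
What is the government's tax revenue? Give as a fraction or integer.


With tax on sellers, new supply: Qs' = 9 + 1(P - 6)
= 3 + 1P
New equilibrium quantity:
Q_new = 123/5
Tax revenue = tax * Q_new = 6 * 123/5 = 738/5

738/5


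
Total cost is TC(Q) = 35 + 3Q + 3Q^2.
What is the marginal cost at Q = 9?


MC = dTC/dQ = 3 + 2*3*Q
At Q = 9:
MC = 3 + 6*9
MC = 3 + 54 = 57

57


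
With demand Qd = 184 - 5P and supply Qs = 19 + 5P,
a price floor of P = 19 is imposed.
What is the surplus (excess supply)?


At P = 19:
Qd = 184 - 5*19 = 89
Qs = 19 + 5*19 = 114
Surplus = Qs - Qd = 114 - 89 = 25

25


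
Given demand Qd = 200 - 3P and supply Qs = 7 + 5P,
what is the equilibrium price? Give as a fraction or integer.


At equilibrium, Qd = Qs.
200 - 3P = 7 + 5P
200 - 7 = 3P + 5P
193 = 8P
P* = 193/8 = 193/8

193/8


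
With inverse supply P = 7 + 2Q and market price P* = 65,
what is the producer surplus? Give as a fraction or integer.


Minimum supply price (at Q=0): P_min = 7
Quantity supplied at P* = 65:
Q* = (65 - 7)/2 = 29
PS = (1/2) * Q* * (P* - P_min)
PS = (1/2) * 29 * (65 - 7)
PS = (1/2) * 29 * 58 = 841

841


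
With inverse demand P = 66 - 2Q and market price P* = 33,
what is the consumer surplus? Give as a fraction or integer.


Maximum willingness to pay (at Q=0): P_max = 66
Quantity demanded at P* = 33:
Q* = (66 - 33)/2 = 33/2
CS = (1/2) * Q* * (P_max - P*)
CS = (1/2) * 33/2 * (66 - 33)
CS = (1/2) * 33/2 * 33 = 1089/4

1089/4


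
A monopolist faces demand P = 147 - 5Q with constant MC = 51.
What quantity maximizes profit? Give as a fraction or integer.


TR = P*Q = (147 - 5Q)Q = 147Q - 5Q^2
MR = dTR/dQ = 147 - 10Q
Set MR = MC:
147 - 10Q = 51
96 = 10Q
Q* = 96/10 = 48/5

48/5


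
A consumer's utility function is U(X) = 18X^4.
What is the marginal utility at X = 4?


MU = dU/dX = 18*4*X^(4-1)
MU = 72*X^3
At X = 4:
MU = 72 * 4^3
MU = 72 * 64 = 4608

4608


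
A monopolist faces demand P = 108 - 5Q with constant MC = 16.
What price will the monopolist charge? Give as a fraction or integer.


MR = 108 - 10Q
Set MR = MC: 108 - 10Q = 16
Q* = 46/5
Substitute into demand:
P* = 108 - 5*46/5 = 62

62


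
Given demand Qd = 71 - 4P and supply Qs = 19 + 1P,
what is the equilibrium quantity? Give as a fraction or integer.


First find equilibrium price:
71 - 4P = 19 + 1P
P* = 52/5 = 52/5
Then substitute into demand:
Q* = 71 - 4 * 52/5 = 147/5

147/5


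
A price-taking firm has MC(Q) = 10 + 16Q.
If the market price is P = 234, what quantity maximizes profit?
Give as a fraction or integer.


In perfect competition, profit is maximized where P = MC.
234 = 10 + 16Q
224 = 16Q
Q* = 224/16 = 14

14


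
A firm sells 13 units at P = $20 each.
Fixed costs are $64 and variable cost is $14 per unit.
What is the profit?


Total Revenue = P * Q = 20 * 13 = $260
Total Cost = FC + VC*Q = 64 + 14*13 = $246
Profit = TR - TC = 260 - 246 = $14

$14


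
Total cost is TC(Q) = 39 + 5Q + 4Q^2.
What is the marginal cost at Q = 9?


MC = dTC/dQ = 5 + 2*4*Q
At Q = 9:
MC = 5 + 8*9
MC = 5 + 72 = 77

77


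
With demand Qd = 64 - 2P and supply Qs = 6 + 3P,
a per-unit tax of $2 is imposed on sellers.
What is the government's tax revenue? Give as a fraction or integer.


With tax on sellers, new supply: Qs' = 6 + 3(P - 2)
= 0 + 3P
New equilibrium quantity:
Q_new = 192/5
Tax revenue = tax * Q_new = 2 * 192/5 = 384/5

384/5
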